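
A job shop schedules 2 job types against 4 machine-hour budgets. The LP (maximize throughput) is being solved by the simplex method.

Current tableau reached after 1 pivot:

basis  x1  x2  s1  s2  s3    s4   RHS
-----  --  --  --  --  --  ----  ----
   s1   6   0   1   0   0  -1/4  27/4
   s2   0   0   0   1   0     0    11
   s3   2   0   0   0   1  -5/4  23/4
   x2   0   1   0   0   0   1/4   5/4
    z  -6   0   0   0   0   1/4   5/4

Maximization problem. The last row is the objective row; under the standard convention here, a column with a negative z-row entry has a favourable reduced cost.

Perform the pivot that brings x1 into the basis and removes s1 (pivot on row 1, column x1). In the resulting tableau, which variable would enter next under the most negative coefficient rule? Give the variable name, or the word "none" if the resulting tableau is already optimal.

none

Pivot element 6. New z-row = old z-row − (-6)·(row 1/6).
Updated z-row coefficients: x1: 0, x2: 0, s1: 1, s2: 0, s3: 0, s4: 0.
No coefficient is strictly negative; the tableau after this pivot is optimal.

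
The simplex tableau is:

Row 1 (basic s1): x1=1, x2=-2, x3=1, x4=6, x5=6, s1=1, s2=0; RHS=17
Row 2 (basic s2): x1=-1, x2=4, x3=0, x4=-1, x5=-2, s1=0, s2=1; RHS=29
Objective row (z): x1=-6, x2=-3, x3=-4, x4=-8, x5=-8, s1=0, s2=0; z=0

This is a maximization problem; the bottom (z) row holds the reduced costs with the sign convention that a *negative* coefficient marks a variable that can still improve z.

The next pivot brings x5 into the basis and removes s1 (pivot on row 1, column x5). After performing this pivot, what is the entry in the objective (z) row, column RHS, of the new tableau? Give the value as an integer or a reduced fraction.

68/3

Pivot element is row 1, column x5: 6.
Normalize row 1: new (row 1, RHS) = 17/6 = 17/6.
z-row ← z-row − (-8)·(new row 1): 0 − (-8)·(17/6) = 68/3.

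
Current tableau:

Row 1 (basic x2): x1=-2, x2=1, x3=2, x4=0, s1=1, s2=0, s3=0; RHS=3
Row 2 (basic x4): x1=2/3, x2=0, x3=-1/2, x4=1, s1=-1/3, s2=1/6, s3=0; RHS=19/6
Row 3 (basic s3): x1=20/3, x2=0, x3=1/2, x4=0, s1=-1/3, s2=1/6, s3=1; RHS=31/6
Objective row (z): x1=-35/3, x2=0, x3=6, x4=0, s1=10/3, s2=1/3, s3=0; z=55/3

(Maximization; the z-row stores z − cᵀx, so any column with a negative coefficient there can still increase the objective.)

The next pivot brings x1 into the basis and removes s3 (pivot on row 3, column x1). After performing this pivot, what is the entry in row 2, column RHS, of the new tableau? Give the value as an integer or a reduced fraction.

53/20

Pivot element is row 3, column x1: 20/3.
Normalize row 3: new (row 3, RHS) = (31/6)/(20/3) = 31/40.
row 2 ← row 2 − (2/3)·(new row 3): 19/6 − (2/3)·(31/40) = 53/20.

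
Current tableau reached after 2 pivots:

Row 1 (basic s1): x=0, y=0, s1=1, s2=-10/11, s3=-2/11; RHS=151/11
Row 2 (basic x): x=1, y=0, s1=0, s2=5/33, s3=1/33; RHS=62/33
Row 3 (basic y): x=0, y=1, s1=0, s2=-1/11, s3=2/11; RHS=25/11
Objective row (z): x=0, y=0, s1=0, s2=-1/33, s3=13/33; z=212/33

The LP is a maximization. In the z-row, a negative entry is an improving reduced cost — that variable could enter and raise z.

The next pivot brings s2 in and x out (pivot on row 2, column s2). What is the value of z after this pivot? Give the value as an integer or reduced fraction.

Minimum ratio for s2: (62/33)/(5/33) = 62/5.
z changes by −(z-row coeff of s2)·ratio = −(-1/33)·(62/5) = 62/165.
New z = 212/33 + (62/165) = 34/5.

34/5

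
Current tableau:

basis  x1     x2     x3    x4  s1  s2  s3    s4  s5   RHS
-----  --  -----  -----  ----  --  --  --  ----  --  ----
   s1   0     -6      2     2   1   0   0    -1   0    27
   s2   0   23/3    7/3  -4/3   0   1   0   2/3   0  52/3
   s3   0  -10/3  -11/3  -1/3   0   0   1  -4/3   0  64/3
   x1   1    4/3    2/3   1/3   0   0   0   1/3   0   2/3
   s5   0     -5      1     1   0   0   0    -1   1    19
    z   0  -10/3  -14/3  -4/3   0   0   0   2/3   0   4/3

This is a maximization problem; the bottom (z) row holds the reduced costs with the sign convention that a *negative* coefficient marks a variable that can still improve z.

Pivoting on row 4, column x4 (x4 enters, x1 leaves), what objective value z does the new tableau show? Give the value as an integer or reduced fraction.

4

Minimum ratio for x4: (2/3)/(1/3) = 2.
z changes by −(z-row coeff of x4)·ratio = −(-4/3)·2 = 8/3.
New z = 4/3 + (8/3) = 4.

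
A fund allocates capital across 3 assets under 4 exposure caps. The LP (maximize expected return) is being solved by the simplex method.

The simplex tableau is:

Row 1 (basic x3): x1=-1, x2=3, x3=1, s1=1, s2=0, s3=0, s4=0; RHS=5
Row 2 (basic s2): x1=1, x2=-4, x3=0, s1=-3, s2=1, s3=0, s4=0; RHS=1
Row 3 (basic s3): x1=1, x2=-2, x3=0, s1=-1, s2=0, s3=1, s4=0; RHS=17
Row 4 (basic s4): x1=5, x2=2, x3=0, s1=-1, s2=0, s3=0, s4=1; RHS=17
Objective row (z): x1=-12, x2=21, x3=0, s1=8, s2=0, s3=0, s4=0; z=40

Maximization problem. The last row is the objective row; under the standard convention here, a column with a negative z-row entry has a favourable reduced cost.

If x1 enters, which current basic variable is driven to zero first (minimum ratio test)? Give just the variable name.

Ratios: row 1 (x3): entry -1 ≤ 0, skip; row 2 (s2): 1/1 = 1; row 3 (s3): 17/1 = 17; row 4 (s4): 17/5 = 17/5.
Minimum ratio 1 is in the s2 row, so s2 leaves.

s2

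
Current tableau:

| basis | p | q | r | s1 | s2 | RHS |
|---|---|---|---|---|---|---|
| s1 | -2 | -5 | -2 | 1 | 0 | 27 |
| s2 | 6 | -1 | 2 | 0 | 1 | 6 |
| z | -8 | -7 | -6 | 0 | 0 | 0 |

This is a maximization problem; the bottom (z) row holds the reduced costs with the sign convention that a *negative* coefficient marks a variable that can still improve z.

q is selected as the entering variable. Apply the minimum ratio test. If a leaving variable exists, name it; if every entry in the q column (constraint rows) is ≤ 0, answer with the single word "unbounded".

unbounded

q-column entries: row 1: -5, row 2: -1. All ≤ 0, so q can increase without bound; the LP is unbounded in this direction.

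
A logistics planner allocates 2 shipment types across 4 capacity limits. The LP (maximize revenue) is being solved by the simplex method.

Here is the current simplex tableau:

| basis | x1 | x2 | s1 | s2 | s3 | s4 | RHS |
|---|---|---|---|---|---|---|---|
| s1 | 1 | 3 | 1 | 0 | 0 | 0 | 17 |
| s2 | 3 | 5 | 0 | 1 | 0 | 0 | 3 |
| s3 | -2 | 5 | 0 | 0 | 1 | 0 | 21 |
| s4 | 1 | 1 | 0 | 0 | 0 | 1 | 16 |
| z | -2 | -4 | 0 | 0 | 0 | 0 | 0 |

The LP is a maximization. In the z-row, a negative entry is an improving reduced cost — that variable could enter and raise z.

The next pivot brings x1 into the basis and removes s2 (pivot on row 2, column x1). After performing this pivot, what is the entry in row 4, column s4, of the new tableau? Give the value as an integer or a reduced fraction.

1

Pivot element is row 2, column x1: 3.
Normalize row 2: new (row 2, s4) = 0/3 = 0.
row 4 ← row 4 − 1·(new row 2): 1 − 1·0 = 1.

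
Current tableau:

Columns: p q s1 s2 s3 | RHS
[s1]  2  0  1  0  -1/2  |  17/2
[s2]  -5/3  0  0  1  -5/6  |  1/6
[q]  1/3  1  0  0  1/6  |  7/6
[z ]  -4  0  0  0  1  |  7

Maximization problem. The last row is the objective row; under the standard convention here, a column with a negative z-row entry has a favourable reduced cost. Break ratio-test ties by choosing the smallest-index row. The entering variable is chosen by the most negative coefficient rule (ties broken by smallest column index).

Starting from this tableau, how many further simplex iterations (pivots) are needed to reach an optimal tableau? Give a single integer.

pivot: p in, q out → z = 21
No improving column remains; optimal.

1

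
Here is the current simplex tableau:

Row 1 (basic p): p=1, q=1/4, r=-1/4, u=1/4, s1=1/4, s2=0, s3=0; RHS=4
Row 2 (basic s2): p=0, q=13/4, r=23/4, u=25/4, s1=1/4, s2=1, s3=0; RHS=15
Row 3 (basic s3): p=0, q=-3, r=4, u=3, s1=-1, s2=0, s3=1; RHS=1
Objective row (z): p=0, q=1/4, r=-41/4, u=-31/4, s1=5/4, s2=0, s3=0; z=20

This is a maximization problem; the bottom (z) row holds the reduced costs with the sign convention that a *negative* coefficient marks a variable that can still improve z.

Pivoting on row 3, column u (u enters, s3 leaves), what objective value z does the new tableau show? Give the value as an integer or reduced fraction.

271/12

Minimum ratio for u: 1/3 = 1/3.
z changes by −(z-row coeff of u)·ratio = −(-31/4)·(1/3) = 31/12.
New z = 20 + (31/12) = 271/12.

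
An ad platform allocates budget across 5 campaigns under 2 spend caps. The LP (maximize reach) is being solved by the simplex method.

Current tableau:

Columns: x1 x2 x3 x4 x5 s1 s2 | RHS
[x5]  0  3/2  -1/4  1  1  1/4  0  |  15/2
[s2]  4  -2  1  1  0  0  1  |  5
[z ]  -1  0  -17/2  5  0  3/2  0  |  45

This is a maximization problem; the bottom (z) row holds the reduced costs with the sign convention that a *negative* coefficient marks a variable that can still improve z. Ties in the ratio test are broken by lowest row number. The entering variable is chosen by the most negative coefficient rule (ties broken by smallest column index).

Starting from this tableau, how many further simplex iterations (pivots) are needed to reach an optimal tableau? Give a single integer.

pivot: x3 in, s2 out → z = 175/2
pivot: x2 in, x5 out → z = 945/4
No improving column remains; optimal.

2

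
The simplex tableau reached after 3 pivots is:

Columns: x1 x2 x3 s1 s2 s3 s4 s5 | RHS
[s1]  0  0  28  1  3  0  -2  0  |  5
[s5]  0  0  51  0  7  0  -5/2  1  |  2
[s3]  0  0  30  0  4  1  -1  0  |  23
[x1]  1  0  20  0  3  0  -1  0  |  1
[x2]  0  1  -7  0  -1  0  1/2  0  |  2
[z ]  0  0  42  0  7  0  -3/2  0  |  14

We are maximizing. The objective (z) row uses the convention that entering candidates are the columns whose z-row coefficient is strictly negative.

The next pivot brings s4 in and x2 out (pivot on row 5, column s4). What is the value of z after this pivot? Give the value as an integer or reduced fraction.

20

Minimum ratio for s4: 2/(1/2) = 4.
z changes by −(z-row coeff of s4)·ratio = −(-3/2)·4 = 6.
New z = 14 + 6 = 20.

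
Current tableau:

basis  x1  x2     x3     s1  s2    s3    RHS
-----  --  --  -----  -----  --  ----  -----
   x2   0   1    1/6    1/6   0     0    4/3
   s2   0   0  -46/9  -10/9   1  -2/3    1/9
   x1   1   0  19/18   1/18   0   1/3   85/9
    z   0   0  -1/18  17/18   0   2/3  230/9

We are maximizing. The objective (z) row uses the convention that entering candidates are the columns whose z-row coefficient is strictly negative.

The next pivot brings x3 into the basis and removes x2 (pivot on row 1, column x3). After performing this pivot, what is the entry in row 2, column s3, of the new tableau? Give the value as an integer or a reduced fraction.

Pivot element is row 1, column x3: 1/6.
Normalize row 1: new (row 1, s3) = 0/(1/6) = 0.
row 2 ← row 2 − (-46/9)·(new row 1): -2/3 − (-46/9)·0 = -2/3.

-2/3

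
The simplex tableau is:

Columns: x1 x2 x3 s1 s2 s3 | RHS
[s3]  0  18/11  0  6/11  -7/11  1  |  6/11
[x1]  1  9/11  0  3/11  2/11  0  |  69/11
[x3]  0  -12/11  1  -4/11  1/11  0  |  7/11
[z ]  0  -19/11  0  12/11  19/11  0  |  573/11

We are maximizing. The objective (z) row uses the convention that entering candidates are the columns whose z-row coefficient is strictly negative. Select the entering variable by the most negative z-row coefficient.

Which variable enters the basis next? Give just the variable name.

x2

Objective-row coefficients: x1: 0, x2: -19/11, x3: 0, s1: 12/11, s2: 19/11, s3: 0.
The most negative is -19/11 in column x2, so x2 enters.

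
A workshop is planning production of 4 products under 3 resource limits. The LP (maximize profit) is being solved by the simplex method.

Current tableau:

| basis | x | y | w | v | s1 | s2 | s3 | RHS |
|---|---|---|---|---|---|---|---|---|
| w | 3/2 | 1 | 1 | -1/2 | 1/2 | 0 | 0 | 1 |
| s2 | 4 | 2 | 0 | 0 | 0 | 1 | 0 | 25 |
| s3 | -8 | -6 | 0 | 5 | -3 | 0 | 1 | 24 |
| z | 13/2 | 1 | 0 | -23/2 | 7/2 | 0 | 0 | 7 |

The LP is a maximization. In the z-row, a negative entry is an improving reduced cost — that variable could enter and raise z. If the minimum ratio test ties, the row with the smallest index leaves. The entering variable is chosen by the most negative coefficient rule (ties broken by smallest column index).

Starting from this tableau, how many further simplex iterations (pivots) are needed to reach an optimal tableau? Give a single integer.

2

pivot: v in, s3 out → z = 311/5
pivot: y in, w out → z = 171
No improving column remains; optimal.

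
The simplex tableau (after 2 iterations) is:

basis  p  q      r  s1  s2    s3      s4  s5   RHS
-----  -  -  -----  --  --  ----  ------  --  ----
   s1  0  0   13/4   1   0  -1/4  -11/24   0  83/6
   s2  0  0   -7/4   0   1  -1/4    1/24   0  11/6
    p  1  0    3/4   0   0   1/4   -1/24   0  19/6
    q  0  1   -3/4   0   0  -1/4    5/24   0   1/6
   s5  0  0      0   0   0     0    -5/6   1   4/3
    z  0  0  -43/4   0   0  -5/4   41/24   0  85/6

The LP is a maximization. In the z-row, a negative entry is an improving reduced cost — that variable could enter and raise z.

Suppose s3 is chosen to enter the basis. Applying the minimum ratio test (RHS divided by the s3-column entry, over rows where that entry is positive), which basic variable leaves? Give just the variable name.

p

Ratios: row 1 (s1): entry -1/4 ≤ 0, skip; row 2 (s2): entry -1/4 ≤ 0, skip; row 3 (p): (19/6)/(1/4) = 38/3; row 4 (q): entry -1/4 ≤ 0, skip; row 5 (s5): entry 0 ≤ 0, skip.
Minimum ratio 38/3 is in the p row, so p leaves.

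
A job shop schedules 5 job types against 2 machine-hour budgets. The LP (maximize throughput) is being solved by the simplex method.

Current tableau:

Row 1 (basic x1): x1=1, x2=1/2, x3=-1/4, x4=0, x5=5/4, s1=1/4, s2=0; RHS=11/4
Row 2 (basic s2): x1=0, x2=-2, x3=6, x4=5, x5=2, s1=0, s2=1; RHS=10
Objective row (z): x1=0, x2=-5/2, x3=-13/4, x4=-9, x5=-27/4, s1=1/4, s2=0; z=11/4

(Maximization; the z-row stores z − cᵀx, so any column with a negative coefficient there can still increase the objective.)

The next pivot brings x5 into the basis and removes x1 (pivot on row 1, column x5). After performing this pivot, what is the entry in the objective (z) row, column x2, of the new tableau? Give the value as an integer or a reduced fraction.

1/5

Pivot element is row 1, column x5: 5/4.
Normalize row 1: new (row 1, x2) = (1/2)/(5/4) = 2/5.
z-row ← z-row − (-27/4)·(new row 1): -5/2 − (-27/4)·(2/5) = 1/5.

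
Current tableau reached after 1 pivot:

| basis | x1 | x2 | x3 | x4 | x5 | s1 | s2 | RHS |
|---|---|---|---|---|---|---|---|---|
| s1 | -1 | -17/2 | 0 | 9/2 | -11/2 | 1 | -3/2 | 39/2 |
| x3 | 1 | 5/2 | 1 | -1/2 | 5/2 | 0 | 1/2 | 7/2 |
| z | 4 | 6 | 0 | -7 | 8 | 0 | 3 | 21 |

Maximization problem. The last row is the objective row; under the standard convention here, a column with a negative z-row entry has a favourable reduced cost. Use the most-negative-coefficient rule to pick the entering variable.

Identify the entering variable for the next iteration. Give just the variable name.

x4

Objective-row coefficients: x1: 4, x2: 6, x3: 0, x4: -7, x5: 8, s1: 0, s2: 3.
The most negative is -7 in column x4, so x4 enters.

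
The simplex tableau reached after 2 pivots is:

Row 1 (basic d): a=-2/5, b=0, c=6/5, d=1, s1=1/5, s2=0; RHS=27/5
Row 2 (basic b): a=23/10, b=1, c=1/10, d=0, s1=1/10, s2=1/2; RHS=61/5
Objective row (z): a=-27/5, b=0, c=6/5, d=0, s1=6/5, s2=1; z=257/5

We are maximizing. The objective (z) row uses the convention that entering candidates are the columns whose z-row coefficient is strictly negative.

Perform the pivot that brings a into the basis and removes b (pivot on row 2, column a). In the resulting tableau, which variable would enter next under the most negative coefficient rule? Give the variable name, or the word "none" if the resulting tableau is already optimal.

none

Pivot element 23/10. New z-row = old z-row − (-27/5)·(row 2/(23/10)).
Updated z-row coefficients: a: 0, b: 54/23, c: 33/23, d: 0, s1: 33/23, s2: 50/23.
No coefficient is strictly negative; the tableau after this pivot is optimal.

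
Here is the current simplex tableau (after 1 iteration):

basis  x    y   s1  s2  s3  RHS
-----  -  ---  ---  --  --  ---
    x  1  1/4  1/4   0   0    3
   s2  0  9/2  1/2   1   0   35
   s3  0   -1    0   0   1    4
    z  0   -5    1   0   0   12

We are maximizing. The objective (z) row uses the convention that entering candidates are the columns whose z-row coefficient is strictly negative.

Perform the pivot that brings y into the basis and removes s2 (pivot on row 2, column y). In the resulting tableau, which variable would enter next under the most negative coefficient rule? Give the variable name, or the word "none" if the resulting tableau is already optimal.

none

Pivot element 9/2. New z-row = old z-row − (-5)·(row 2/(9/2)).
Updated z-row coefficients: x: 0, y: 0, s1: 14/9, s2: 10/9, s3: 0.
No coefficient is strictly negative; the tableau after this pivot is optimal.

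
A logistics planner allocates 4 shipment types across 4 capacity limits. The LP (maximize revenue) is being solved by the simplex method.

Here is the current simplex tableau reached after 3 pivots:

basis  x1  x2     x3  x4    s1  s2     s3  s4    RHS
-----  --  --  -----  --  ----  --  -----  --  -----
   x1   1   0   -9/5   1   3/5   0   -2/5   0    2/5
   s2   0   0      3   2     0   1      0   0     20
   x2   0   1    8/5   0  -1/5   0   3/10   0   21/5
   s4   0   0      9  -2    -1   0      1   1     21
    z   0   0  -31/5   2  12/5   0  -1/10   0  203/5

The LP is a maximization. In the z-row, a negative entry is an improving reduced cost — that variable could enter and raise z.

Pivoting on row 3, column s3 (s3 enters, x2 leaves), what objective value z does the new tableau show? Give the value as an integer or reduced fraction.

42

Minimum ratio for s3: (21/5)/(3/10) = 14.
z changes by −(z-row coeff of s3)·ratio = −(-1/10)·14 = 7/5.
New z = 203/5 + (7/5) = 42.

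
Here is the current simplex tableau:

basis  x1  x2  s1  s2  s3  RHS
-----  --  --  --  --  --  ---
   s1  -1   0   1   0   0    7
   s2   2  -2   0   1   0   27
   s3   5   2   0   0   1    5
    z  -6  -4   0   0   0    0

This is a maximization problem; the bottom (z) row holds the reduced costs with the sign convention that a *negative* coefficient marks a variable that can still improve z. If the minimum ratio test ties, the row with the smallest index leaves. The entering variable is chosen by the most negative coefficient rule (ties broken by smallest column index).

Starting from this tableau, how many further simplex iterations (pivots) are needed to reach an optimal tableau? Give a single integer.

2

pivot: x1 in, s3 out → z = 6
pivot: x2 in, x1 out → z = 10
No improving column remains; optimal.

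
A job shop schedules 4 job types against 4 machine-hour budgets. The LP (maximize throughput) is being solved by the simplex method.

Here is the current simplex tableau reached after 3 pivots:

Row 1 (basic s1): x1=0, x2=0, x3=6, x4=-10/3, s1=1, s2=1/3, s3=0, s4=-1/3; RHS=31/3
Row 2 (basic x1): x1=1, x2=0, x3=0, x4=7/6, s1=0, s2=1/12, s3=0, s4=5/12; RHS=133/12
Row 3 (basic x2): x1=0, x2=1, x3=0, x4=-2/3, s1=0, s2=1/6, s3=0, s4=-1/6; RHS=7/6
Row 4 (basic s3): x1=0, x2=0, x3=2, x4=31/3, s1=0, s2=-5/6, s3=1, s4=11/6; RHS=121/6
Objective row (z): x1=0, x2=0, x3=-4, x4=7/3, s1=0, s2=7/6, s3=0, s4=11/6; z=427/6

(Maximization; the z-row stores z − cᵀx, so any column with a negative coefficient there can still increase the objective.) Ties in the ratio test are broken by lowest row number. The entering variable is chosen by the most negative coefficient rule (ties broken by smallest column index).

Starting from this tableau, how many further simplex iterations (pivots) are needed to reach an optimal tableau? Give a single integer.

1

pivot: x3 in, s1 out → z = 1405/18
No improving column remains; optimal.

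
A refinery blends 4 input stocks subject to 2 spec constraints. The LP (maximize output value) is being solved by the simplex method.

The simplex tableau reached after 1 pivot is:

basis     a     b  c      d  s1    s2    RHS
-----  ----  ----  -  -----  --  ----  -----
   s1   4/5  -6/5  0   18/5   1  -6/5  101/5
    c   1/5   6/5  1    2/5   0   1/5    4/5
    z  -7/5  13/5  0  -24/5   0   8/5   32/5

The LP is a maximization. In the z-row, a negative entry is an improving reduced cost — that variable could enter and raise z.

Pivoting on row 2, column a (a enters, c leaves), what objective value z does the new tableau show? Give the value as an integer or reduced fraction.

12

Minimum ratio for a: (4/5)/(1/5) = 4.
z changes by −(z-row coeff of a)·ratio = −(-7/5)·4 = 28/5.
New z = 32/5 + (28/5) = 12.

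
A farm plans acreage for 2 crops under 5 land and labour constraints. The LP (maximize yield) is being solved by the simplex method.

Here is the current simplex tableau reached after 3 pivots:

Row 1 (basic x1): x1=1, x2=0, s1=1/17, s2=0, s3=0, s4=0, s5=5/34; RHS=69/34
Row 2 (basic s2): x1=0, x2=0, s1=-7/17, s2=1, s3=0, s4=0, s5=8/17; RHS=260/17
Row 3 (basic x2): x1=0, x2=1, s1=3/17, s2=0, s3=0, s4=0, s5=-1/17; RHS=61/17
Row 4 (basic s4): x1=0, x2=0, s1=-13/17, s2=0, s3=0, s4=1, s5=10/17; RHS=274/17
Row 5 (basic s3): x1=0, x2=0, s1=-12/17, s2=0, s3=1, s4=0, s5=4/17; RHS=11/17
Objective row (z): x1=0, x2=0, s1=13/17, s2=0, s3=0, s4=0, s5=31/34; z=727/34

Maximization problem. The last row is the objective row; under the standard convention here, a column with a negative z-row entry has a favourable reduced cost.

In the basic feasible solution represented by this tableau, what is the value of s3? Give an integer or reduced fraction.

s3 is basic (row 5); its value is the RHS of that row: 11/17.

11/17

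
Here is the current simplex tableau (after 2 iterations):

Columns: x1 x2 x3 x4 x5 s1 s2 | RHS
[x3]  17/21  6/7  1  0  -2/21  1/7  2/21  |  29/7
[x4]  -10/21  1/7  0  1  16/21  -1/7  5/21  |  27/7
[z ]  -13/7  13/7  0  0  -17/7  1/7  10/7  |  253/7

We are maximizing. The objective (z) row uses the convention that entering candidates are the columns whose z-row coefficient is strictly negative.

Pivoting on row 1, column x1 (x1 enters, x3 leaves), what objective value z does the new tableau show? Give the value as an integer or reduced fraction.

776/17

Minimum ratio for x1: (29/7)/(17/21) = 87/17.
z changes by −(z-row coeff of x1)·ratio = −(-13/7)·(87/17) = 1131/119.
New z = 253/7 + (1131/119) = 776/17.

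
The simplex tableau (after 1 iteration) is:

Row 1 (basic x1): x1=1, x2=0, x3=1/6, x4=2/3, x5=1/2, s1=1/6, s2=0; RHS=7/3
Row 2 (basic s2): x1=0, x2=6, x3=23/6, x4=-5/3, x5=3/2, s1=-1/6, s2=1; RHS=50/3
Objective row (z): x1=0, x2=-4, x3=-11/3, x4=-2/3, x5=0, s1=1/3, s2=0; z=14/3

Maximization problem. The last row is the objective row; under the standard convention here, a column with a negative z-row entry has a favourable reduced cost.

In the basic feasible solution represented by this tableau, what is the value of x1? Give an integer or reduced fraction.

7/3

x1 is basic (row 1); its value is the RHS of that row: 7/3.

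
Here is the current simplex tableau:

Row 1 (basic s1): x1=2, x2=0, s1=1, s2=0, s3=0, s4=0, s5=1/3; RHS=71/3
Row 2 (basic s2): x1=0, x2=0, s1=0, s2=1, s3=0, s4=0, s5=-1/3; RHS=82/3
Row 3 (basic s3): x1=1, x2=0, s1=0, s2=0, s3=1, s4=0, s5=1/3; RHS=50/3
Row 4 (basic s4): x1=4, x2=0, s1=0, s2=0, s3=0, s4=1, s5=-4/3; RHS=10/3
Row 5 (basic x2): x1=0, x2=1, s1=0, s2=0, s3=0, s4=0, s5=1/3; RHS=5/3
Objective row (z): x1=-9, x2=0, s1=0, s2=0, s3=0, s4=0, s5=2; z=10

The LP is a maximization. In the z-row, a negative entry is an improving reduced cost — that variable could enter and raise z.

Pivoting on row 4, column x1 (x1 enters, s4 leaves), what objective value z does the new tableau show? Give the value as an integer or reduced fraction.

35/2

Minimum ratio for x1: (10/3)/4 = 5/6.
z changes by −(z-row coeff of x1)·ratio = −(-9)·(5/6) = 15/2.
New z = 10 + (15/2) = 35/2.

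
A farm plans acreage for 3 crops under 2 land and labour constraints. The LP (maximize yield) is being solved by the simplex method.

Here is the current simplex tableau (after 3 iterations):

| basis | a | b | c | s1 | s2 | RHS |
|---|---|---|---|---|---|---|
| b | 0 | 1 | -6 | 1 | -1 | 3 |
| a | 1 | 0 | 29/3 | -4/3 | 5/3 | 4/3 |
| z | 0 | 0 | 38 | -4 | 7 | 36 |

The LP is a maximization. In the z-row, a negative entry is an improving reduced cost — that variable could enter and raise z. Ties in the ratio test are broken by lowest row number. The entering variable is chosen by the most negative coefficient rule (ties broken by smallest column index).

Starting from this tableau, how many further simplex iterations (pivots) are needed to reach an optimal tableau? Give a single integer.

pivot: s1 in, b out → z = 48
No improving column remains; optimal.

1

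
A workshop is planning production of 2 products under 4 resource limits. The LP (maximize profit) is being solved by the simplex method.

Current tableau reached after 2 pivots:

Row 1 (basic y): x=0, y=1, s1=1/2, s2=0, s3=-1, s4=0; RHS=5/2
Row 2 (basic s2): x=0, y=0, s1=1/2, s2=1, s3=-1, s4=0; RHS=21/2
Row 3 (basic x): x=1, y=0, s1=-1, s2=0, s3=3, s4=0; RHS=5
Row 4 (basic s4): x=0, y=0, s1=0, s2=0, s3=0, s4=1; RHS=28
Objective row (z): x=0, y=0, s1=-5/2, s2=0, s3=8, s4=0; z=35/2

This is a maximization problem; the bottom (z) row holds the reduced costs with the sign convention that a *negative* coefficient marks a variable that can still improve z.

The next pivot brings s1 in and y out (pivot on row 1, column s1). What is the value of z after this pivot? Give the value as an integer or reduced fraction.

Minimum ratio for s1: (5/2)/(1/2) = 5.
z changes by −(z-row coeff of s1)·ratio = −(-5/2)·5 = 25/2.
New z = 35/2 + (25/2) = 30.

30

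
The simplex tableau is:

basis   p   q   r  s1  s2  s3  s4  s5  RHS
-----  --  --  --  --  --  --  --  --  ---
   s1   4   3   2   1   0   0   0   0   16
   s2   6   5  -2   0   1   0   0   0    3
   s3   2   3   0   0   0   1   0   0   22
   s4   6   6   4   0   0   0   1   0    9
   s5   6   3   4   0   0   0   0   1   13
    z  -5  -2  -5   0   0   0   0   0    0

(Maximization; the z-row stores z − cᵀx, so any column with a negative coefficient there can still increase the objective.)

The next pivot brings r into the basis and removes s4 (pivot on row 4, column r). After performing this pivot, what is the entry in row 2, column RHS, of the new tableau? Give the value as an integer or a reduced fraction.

15/2

Pivot element is row 4, column r: 4.
Normalize row 4: new (row 4, RHS) = 9/4 = 9/4.
row 2 ← row 2 − (-2)·(new row 4): 3 − (-2)·(9/4) = 15/2.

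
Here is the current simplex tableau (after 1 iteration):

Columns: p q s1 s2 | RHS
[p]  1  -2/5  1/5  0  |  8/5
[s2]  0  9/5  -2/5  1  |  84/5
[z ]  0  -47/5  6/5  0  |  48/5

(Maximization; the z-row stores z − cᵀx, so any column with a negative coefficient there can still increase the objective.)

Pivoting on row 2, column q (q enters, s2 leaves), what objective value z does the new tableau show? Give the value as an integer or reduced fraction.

Minimum ratio for q: (84/5)/(9/5) = 28/3.
z changes by −(z-row coeff of q)·ratio = −(-47/5)·(28/3) = 1316/15.
New z = 48/5 + (1316/15) = 292/3.

292/3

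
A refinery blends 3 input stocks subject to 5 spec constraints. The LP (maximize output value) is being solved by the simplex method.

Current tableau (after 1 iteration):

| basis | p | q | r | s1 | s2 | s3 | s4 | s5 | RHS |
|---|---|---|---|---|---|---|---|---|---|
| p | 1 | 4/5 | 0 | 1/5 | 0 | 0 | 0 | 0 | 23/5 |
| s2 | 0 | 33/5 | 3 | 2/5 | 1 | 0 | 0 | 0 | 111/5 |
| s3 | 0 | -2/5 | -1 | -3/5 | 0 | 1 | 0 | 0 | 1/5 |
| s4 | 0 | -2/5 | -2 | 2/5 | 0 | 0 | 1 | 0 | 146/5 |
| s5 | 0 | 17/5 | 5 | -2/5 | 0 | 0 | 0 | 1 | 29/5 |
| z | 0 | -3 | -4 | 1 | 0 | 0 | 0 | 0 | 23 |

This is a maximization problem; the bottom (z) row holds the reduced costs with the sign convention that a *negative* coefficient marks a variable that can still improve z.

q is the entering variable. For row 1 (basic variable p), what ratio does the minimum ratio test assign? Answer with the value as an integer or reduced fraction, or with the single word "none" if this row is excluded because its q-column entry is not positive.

Ratio = RHS / (q entry) = (23/5) / (4/5) = 23/4.

23/4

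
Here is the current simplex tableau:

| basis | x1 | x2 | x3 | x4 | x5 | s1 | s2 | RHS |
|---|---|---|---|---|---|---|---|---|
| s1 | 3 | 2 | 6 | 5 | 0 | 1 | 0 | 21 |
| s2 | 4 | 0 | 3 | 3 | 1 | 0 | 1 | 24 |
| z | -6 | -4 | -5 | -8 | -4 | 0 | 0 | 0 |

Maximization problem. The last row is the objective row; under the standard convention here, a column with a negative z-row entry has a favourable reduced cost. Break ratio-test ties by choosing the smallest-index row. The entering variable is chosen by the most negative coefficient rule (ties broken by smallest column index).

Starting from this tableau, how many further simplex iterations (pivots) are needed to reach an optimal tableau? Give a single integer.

3

pivot: x4 in, s1 out → z = 168/5
pivot: x5 in, s2 out → z = 396/5
pivot: x2 in, x4 out → z = 138
No improving column remains; optimal.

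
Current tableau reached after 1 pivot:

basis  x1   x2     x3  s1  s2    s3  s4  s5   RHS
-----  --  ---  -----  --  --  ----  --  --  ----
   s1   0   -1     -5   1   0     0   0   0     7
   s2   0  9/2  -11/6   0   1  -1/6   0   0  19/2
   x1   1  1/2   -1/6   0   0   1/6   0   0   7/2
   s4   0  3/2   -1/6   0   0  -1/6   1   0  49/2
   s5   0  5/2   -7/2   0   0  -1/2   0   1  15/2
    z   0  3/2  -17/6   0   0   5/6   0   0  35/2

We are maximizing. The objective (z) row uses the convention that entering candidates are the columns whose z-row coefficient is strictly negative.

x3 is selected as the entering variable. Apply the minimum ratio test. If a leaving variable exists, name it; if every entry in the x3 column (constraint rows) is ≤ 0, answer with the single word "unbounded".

x3-column entries: row 1: -5, row 2: -11/6, row 3: -1/6, row 4: -1/6, row 5: -7/2. All ≤ 0, so x3 can increase without bound; the LP is unbounded in this direction.

unbounded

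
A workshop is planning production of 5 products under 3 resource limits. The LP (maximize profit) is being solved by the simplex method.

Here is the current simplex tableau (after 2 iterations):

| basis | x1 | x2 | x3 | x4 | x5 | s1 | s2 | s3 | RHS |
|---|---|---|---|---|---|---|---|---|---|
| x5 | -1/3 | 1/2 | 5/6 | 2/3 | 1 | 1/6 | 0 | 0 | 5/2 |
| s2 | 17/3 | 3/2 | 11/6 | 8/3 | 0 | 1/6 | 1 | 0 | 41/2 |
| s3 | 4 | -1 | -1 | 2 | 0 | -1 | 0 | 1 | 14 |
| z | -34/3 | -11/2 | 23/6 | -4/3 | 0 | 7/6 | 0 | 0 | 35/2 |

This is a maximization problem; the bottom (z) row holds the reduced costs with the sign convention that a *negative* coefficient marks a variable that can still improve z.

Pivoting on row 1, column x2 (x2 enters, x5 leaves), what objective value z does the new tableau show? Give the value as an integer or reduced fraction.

45

Minimum ratio for x2: (5/2)/(1/2) = 5.
z changes by −(z-row coeff of x2)·ratio = −(-11/2)·5 = 55/2.
New z = 35/2 + (55/2) = 45.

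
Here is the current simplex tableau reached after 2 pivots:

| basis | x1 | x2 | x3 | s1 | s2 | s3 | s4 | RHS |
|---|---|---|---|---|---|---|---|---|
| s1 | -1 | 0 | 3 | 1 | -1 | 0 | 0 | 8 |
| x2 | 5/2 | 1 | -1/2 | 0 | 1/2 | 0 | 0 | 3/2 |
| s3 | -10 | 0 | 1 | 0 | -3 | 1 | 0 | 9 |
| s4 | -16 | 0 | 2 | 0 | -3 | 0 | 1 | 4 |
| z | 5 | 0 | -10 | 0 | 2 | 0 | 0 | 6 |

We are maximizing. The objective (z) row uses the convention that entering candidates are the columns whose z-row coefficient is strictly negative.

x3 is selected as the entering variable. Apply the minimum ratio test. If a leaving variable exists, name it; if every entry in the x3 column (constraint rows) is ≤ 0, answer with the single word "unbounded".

Ratios: row 1 (s1): 8/3 = 8/3; row 2 (x2): entry -1/2 ≤ 0, skip; row 3 (s3): 9/1 = 9; row 4 (s4): 4/2 = 2.
Minimum ratio is in the s4 row, so s4 leaves.

s4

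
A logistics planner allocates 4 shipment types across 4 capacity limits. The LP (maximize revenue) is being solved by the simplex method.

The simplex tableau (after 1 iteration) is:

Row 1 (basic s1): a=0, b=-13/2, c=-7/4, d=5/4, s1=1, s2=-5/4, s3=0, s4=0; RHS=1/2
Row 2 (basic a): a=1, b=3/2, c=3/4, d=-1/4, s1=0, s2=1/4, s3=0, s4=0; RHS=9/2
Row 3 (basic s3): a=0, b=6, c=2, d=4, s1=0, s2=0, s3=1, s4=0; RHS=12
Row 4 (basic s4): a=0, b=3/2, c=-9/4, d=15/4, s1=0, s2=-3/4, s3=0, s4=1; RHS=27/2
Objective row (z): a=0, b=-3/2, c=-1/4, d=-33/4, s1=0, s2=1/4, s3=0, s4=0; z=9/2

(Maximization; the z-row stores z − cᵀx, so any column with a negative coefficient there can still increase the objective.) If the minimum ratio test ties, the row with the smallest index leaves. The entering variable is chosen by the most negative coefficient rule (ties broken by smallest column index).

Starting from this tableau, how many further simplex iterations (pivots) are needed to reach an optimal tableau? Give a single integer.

3

pivot: d in, s1 out → z = 39/5
pivot: b in, s3 out → z = 1677/67
pivot: s2 in, b out → z = 143/5
No improving column remains; optimal.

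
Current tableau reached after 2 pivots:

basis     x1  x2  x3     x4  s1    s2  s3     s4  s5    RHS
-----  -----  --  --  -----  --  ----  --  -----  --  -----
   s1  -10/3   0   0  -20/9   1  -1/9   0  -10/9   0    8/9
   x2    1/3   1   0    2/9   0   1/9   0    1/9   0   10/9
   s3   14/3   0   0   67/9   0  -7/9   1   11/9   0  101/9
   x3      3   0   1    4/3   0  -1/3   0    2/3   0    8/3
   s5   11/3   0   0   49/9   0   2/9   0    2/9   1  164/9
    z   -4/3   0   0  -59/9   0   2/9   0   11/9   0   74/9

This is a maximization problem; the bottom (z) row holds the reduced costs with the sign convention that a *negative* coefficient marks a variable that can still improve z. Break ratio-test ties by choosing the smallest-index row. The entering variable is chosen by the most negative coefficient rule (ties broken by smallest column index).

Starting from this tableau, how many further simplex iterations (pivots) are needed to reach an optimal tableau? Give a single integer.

pivot: x4 in, s3 out → z = 1213/67
pivot: s2 in, x2 out → z = 187/9
No improving column remains; optimal.

2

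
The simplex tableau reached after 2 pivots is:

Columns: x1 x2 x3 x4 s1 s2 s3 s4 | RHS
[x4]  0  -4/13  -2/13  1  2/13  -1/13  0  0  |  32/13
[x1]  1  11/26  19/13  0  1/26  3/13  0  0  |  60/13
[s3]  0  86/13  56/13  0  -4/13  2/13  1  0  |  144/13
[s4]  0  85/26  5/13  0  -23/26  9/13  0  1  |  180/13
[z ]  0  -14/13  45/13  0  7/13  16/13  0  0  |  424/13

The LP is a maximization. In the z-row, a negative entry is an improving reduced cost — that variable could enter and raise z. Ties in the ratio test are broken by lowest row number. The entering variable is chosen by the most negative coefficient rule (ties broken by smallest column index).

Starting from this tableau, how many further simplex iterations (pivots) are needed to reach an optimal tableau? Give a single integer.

1

pivot: x2 in, s3 out → z = 1480/43
No improving column remains; optimal.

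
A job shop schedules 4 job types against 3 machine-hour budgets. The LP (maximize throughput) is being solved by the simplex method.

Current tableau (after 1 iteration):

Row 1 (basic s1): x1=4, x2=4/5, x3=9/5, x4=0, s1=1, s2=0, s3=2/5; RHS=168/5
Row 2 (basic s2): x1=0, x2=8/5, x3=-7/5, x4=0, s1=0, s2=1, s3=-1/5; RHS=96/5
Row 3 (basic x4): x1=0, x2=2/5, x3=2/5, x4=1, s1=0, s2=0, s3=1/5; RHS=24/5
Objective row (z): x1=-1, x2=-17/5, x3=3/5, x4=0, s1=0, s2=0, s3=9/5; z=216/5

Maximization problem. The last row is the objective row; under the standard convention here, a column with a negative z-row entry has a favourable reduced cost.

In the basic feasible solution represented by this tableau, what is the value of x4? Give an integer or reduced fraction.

x4 is basic (row 3); its value is the RHS of that row: 24/5.

24/5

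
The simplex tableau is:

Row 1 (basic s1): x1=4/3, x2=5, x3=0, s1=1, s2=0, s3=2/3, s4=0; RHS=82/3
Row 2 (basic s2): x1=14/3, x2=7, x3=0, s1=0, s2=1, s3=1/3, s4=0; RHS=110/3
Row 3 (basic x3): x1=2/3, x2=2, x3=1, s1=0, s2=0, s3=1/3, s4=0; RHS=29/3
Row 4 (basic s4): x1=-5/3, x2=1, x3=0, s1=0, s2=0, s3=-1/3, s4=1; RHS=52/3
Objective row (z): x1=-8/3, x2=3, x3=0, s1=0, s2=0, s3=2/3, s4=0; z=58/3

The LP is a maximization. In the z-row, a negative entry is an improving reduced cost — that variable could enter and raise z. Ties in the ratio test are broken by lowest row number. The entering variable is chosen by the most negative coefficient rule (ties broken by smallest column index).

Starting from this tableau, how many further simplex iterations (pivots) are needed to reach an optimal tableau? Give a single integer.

1

pivot: x1 in, s2 out → z = 282/7
No improving column remains; optimal.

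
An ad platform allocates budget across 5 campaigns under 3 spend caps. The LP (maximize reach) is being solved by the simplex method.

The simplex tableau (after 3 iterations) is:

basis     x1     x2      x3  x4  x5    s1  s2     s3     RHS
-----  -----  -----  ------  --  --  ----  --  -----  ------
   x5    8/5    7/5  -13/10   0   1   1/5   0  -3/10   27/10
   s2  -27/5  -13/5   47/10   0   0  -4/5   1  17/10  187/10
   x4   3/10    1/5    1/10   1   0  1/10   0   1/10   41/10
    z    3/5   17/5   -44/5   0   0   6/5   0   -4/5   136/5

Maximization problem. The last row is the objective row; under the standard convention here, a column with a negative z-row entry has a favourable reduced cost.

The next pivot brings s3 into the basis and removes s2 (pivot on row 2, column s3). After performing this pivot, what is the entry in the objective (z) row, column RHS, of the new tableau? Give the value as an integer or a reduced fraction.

Pivot element is row 2, column s3: 17/10.
Normalize row 2: new (row 2, RHS) = (187/10)/(17/10) = 11.
z-row ← z-row − (-4/5)·(new row 2): 136/5 − (-4/5)·11 = 36.

36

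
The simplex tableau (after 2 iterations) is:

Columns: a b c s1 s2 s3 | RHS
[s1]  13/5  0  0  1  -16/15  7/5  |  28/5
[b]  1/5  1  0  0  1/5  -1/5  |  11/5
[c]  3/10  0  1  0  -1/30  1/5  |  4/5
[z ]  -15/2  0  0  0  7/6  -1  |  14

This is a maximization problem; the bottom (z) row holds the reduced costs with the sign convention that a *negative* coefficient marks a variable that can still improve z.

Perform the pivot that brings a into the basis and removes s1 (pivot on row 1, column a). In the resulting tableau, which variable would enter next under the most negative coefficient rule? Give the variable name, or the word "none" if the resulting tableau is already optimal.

Pivot element 13/5. New z-row = old z-row − (-15/2)·(row 1/(13/5)).
Updated z-row coefficients: a: 0, b: 0, c: 0, s1: 75/26, s2: -149/78, s3: 79/26.
The most negative is -149/78 in column s2, so s2 would enter next.

s2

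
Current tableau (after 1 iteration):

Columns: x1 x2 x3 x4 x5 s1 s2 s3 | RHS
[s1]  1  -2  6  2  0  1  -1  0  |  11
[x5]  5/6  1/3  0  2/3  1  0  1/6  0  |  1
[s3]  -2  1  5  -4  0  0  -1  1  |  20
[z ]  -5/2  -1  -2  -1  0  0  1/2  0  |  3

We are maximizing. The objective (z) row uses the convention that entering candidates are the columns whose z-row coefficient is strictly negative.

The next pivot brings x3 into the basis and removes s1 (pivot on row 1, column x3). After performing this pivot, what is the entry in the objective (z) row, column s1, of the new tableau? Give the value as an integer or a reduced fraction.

Pivot element is row 1, column x3: 6.
Normalize row 1: new (row 1, s1) = 1/6 = 1/6.
z-row ← z-row − (-2)·(new row 1): 0 − (-2)·(1/6) = 1/3.

1/3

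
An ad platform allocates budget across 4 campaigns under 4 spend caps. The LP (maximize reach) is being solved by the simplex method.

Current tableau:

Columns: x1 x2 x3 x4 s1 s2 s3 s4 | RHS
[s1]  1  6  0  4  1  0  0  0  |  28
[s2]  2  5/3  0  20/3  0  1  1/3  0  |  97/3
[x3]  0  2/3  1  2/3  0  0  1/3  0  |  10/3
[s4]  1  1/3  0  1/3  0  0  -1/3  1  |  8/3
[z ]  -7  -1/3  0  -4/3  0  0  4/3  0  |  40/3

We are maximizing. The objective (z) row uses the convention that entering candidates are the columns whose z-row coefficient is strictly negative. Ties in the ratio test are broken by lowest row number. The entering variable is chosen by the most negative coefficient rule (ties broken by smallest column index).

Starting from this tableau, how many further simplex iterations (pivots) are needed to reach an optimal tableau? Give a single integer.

pivot: x1 in, s4 out → z = 32
pivot: s3 in, x3 out → z = 42
No improving column remains; optimal.

2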